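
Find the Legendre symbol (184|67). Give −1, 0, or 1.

First reduce: 184 ≡ 50 (mod 67).
Pull out 2: since 67 ≡ 3 (mod 8), (2/67) = -1.
Reciprocity: 25 ≡ 1 and 67 ≡ 3 (mod 4), so (25/67) = +(67/25).
Reduce top mod 25: now compute (17/25).
Reciprocity: 17 ≡ 1 and 25 ≡ 1 (mod 4), so (17/25) = +(25/17).
Reduce top mod 17: now compute (8/17).
Pull out 2^3: since 17 ≡ 1 (mod 8), (2/17) = +1, so (2/17)^3 = +1.
Reached (1/17) = 1. Collecting the sign flips along the way, the symbol is -1.

-1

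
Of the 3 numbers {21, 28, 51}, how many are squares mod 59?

3

(21/59) = +1 → QR.
(28/59) = +1 → QR.
(51/59) = +1 → QR.
Total quadratic residues among the 3: 3.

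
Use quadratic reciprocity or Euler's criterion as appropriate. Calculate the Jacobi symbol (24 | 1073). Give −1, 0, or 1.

-1

Pull out 2^3: since 1073 ≡ 1 (mod 8), (2/1073) = +1, so (2/1073)^3 = +1.
Reciprocity: 3 ≡ 3 and 1073 ≡ 1 (mod 4), so (3/1073) = +(1073/3).
Reduce top mod 3: now compute (2/3).
Pull out 2: since 3 ≡ 3 (mod 8), (2/3) = -1.
Reached (1/3) = 1. Collecting the sign flips along the way, the symbol is -1.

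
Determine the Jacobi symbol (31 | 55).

Reciprocity: 31 ≡ 3 and 55 ≡ 3 (mod 4), so (31/55) = −(55/31).
Reduce top mod 31: now compute (24/31).
Pull out 2^3: since 31 ≡ 7 (mod 8), (2/31) = +1, so (2/31)^3 = +1.
Reciprocity: 3 ≡ 3 and 31 ≡ 3 (mod 4), so (3/31) = −(31/3).
Reduce top mod 3: now compute (1/3).
Reached (1/3) = 1. Collecting the sign flips along the way, the symbol is +1.

1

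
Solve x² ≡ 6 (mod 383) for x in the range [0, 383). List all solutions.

Since 383 ≡ 3 (mod 4), a square root of 6 is 6^((383+1)/4) = 6^96 mod 383.
Repeated squaring: 6^2≡36, 6^4≡147, 6^8≡161, 6^16≡260, 6^32≡192, 6^64≡96 (mod 383).
6^96 = 6^(64+32) ≡ 48 (mod 383).
Check: 48² = 2304 ≡ 6 (mod 383). The two roots are 48 and 335.

48, 335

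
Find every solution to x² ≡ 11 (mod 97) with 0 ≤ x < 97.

37, 60

97 ≡ 1 (mod 4), so we find a root by search.
Trying successive values, 37² = 1369 ≡ 11 (mod 97). The other root is 97 − 37 = 60.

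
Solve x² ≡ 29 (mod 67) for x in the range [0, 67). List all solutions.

Since 67 ≡ 3 (mod 4), a square root of 29 is 29^((67+1)/4) = 29^17 mod 67.
Repeated squaring: 29^2≡37, 29^4≡29, 29^8≡37, 29^16≡29 (mod 67).
29^17 = 29^(16+1) ≡ 37 (mod 67).
Check: 37² = 1369 ≡ 29 (mod 67). The two roots are 30 and 37.

30, 37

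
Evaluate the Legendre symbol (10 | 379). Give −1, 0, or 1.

Pull out 2: since 379 ≡ 3 (mod 8), (2/379) = -1.
Reciprocity: 5 ≡ 1 and 379 ≡ 3 (mod 4), so (5/379) = +(379/5).
Reduce top mod 5: now compute (4/5).
Pull out 2^2: since 5 ≡ 5 (mod 8), (2/5) = -1, so (2/5)^2 = +1.
Reached (1/5) = 1. Collecting the sign flips along the way, the symbol is -1.

-1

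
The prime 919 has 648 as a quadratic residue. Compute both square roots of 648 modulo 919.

412, 507

Since 919 ≡ 3 (mod 4), a square root of 648 is 648^((919+1)/4) = 648^230 mod 919.
Repeated squaring: 648^2≡840, 648^4≡727, 648^8≡104, 648^16≡707, 648^32≡832, 648^64≡217, 648^128≡220 (mod 919).
648^230 = 648^(128+64+32+4+2) ≡ 412 (mod 919).
Check: 412² = 169744 ≡ 648 (mod 919). The two roots are 412 and 507.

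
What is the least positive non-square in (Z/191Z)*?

(2/191) = +1, so 2 is a residue.
(3/191) = +1, so 3 is a residue.
(4/191) = +1, so 4 is a residue.
(5/191) = +1, so 5 is a residue.
(6/191) = +1, so 6 is a residue.
(7/191) = −1, so 7 is the smallest positive non-residue mod 191.

7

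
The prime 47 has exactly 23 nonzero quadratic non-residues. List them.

5 10 11 13 15 19 20 22 23 26 29 30 31 33 35 38 39 40 41 43 44 45 46

Square k = 1,…,23 (k and 47−k give the same square):
1²=1, 2²=4, 3²=9, 4²=16, 5²=25, 6²=36, 7²≡2, 8²≡17, 9²≡34, 10²≡6, 11²≡27, 12²≡3, 13²≡28, 14²≡8, 15²≡37, 16²≡21, 17²≡7, 18²≡42, 19²≡32, 20²≡24, 21²≡18, 22²≡14, 23²≡12 (mod 47).
The residues are {1, 2, 3, 4, 6, 7, 8, 9, 12, 14, 16, 17, 18, 21, 24, 25, 27, 28, 32, 34, 36, 37, 42}; the non-residues are the remaining 23 nonzero classes.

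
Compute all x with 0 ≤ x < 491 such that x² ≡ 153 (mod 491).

Since 491 ≡ 3 (mod 4), a square root of 153 is 153^((491+1)/4) = 153^123 mod 491.
Repeated squaring: 153^2≡332, 153^4≡240, 153^8≡153, 153^16≡332, 153^32≡240, 153^64≡153 (mod 491).
153^123 = 153^(64+32+16+8+2+1) ≡ 240 (mod 491).
Check: 240² = 57600 ≡ 153 (mod 491). The two roots are 240 and 251.

240, 251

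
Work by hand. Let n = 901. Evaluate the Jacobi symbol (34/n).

0

Pull out 2: since 901 ≡ 5 (mod 8), (2/901) = -1.
Reciprocity: 17 ≡ 1 and 901 ≡ 1 (mod 4), so (17/901) = +(901/17).
Reduce top mod 17: now compute (0/17).
Top reduces to 0: gcd > 1, so the symbol is 0.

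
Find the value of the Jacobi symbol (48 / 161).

Pull out 2^4: since 161 ≡ 1 (mod 8), (2/161) = +1, so (2/161)^4 = +1.
Reciprocity: 3 ≡ 3 and 161 ≡ 1 (mod 4), so (3/161) = +(161/3).
Reduce top mod 3: now compute (2/3).
Pull out 2: since 3 ≡ 3 (mod 8), (2/3) = -1.
Reached (1/3) = 1. Collecting the sign flips along the way, the symbol is -1.

-1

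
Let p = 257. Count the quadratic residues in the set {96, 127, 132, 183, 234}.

(96/257) = -1 → non-residue.
(127/257) = -1 → non-residue.
(132/257) = -1 → non-residue.
(183/257) = -1 → non-residue.
(234/257) = +1 → QR.
Total quadratic residues among the 5: 1.

1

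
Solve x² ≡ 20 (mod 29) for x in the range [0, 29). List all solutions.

7, 22

29 ≡ 1 (mod 4), so we find a root by search.
Trying successive values, 7² = 49 ≡ 20 (mod 29). The other root is 29 − 7 = 22.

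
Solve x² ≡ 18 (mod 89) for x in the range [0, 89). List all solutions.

89 ≡ 1 (mod 4), so we find a root by search.
Trying successive values, 14² = 196 ≡ 18 (mod 89). The other root is 89 − 14 = 75.

14, 75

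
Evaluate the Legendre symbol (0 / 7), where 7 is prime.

Top reduces to 0: gcd > 1, so the symbol is 0.

0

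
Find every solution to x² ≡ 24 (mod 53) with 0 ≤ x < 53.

17, 36

53 ≡ 1 (mod 4), so we find a root by search.
Trying successive values, 17² = 289 ≡ 24 (mod 53). The other root is 53 − 17 = 36.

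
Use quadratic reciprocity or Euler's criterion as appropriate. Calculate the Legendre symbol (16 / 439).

Pull out 2^4: since 439 ≡ 7 (mod 8), (2/439) = +1, so (2/439)^4 = +1.
Reached (1/439) = 1. Collecting the sign flips along the way, the symbol is +1.

1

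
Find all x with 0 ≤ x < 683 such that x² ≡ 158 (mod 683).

29, 654

Since 683 ≡ 3 (mod 4), a square root of 158 is 158^((683+1)/4) = 158^171 mod 683.
Repeated squaring: 158^2≡376, 158^4≡678, 158^8≡25, 158^16≡625, 158^32≡632, 158^64≡552, 158^128≡86 (mod 683).
158^171 = 158^(128+32+8+2+1) ≡ 29 (mod 683).
Check: 29² = 841 ≡ 158 (mod 683). The two roots are 29 and 654.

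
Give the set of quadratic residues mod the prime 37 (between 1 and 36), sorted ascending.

1 3 4 7 9 10 11 12 16 21 25 26 27 28 30 33 34 36

Square k = 1,…,18 (k and 37−k give the same square):
1²=1, 2²=4, 3²=9, 4²=16, 5²=25, 6²=36, 7²≡12, 8²≡27, 9²≡7, 10²≡26, 11²≡10, 12²≡33, 13²≡21, 14²≡11, 15²≡3, 16²≡34, 17²≡30, 18²≡28 (mod 37).
So the quadratic residues mod 37 are {1, 3, 4, 7, 9, 10, 11, 12, 16, 21, 25, 26, 27, 28, 30, 33, 34, 36}.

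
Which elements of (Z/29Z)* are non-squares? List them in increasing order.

2,3,8,10,11,12,14,15,17,18,19,21,26,27

Square k = 1,…,14 (k and 29−k give the same square):
1²=1, 2²=4, 3²=9, 4²=16, 5²=25, 6²≡7, 7²≡20, 8²≡6, 9²≡23, 10²≡13, 11²≡5, 12²≡28, 13²≡24, 14²≡22 (mod 29).
The residues are {1, 4, 5, 6, 7, 9, 13, 16, 20, 22, 23, 24, 25, 28}; the non-residues are the remaining 14 nonzero classes.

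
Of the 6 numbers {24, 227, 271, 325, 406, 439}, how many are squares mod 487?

(24/487) = -1 → non-residue.
(227/487) = -1 → non-residue.
(271/487) = +1 → QR.
(325/487) = -1 → non-residue.
(406/487) = -1 → non-residue.
(439/487) = +1 → QR.
Total quadratic residues among the 6: 2.

2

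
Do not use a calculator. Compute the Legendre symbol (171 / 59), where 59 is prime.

1

First reduce: 171 ≡ 53 (mod 59).
Reciprocity: 53 ≡ 1 and 59 ≡ 3 (mod 4), so (53/59) = +(59/53).
Reduce top mod 53: now compute (6/53).
Pull out 2: since 53 ≡ 5 (mod 8), (2/53) = -1.
Reciprocity: 3 ≡ 3 and 53 ≡ 1 (mod 4), so (3/53) = +(53/3).
Reduce top mod 3: now compute (2/3).
Pull out 2: since 3 ≡ 3 (mod 8), (2/3) = -1.
Reached (1/3) = 1. Collecting the sign flips along the way, the symbol is +1.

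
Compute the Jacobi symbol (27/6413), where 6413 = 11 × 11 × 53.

Reciprocity: 27 ≡ 3 and 6413 ≡ 1 (mod 4), so (27/6413) = +(6413/27).
Reduce top mod 27: now compute (14/27).
Pull out 2: since 27 ≡ 3 (mod 8), (2/27) = -1.
Reciprocity: 7 ≡ 3 and 27 ≡ 3 (mod 4), so (7/27) = −(27/7).
Reduce top mod 7: now compute (6/7).
Pull out 2: since 7 ≡ 7 (mod 8), (2/7) = +1.
Reciprocity: 3 ≡ 3 and 7 ≡ 3 (mod 4), so (3/7) = −(7/3).
Reduce top mod 3: now compute (1/3).
Reached (1/3) = 1. Collecting the sign flips along the way, the symbol is -1.

-1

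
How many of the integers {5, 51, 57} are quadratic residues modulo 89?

2

(5/89) = +1 → QR.
(51/89) = -1 → non-residue.
(57/89) = +1 → QR.
Total quadratic residues among the 3: 2.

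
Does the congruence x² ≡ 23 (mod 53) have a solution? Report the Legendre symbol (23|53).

Euler's criterion: (23/53) ≡ 23^26 (mod 53).
23^2 ≡ 52 (mod 53)
23^4 ≡ 1 (mod 53)
23^8 ≡ 1 (mod 53)
23^16 ≡ 1 (mod 53)
23^26 = 23^(16+8+2) ≡ 52 (mod 53).
Result is 52 ≡ −1, so (23/53) = −1.

-1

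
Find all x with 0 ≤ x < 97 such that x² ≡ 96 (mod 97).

97 ≡ 1 (mod 4), so we find a root by search.
Trying successive values, 22² = 484 ≡ 96 (mod 97). The other root is 97 − 22 = 75.

22, 75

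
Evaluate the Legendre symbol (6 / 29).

Pull out 2: since 29 ≡ 5 (mod 8), (2/29) = -1.
Reciprocity: 3 ≡ 3 and 29 ≡ 1 (mod 4), so (3/29) = +(29/3).
Reduce top mod 3: now compute (2/3).
Pull out 2: since 3 ≡ 3 (mod 8), (2/3) = -1.
Reached (1/3) = 1. Collecting the sign flips along the way, the symbol is +1.

1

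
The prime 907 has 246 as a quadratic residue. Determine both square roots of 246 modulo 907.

Since 907 ≡ 3 (mod 4), a square root of 246 is 246^((907+1)/4) = 246^227 mod 907.
Repeated squaring: 246^2≡654, 246^4≡519, 246^8≡889, 246^16≡324, 246^32≡671, 246^64≡369, 246^128≡111 (mod 907).
246^227 = 246^(128+64+32+2+1) ≡ 309 (mod 907).
Check: 309² = 95481 ≡ 246 (mod 907). The two roots are 309 and 598.

309, 598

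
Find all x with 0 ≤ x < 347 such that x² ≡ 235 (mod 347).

98, 249

Since 347 ≡ 3 (mod 4), a square root of 235 is 235^((347+1)/4) = 235^87 mod 347.
Repeated squaring: 235^2≡52, 235^4≡275, 235^8≡326, 235^16≡94, 235^32≡161, 235^64≡243 (mod 347).
235^87 = 235^(64+16+4+2+1) ≡ 249 (mod 347).
Check: 249² = 62001 ≡ 235 (mod 347). The two roots are 98 and 249.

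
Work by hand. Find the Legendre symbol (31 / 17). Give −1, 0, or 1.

-1

Euler's criterion: (31/17) ≡ 14^8 (mod 17).
14^2 ≡ 9 (mod 17)
14^4 ≡ 13 (mod 17)
14^8 ≡ 16 (mod 17)
14^8 = 14^(8) ≡ 16 (mod 17).
Result is 16 ≡ −1, so (31/17) = −1.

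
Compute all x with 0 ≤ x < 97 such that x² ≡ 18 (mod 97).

97 ≡ 1 (mod 4), so we find a root by search.
Trying successive values, 42² = 1764 ≡ 18 (mod 97). The other root is 97 − 42 = 55.

42, 55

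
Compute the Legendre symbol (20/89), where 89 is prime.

Euler's criterion: (20/89) ≡ 20^44 (mod 89).
20^2 ≡ 44 (mod 89)
20^4 ≡ 67 (mod 89)
20^8 ≡ 39 (mod 89)
20^16 ≡ 8 (mod 89)
20^32 ≡ 64 (mod 89)
20^44 = 20^(32+8+4) ≡ 1 (mod 89).
Result is 1, so (20/89) = 1.

1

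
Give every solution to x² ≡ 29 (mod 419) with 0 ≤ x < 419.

74, 345

Since 419 ≡ 3 (mod 4), a square root of 29 is 29^((419+1)/4) = 29^105 mod 419.
Repeated squaring: 29^2≡3, 29^4≡9, 29^8≡81, 29^16≡276, 29^32≡337, 29^64≡20 (mod 419).
29^105 = 29^(64+32+8+1) ≡ 345 (mod 419).
Check: 345² = 119025 ≡ 29 (mod 419). The two roots are 74 and 345.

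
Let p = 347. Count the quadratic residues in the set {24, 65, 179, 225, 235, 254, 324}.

3

(24/347) = -1 → non-residue.
(65/347) = -1 → non-residue.
(179/347) = -1 → non-residue.
(225/347) = +1 → QR.
(235/347) = +1 → QR.
(254/347) = -1 → non-residue.
(324/347) = +1 → QR.
Total quadratic residues among the 7: 3.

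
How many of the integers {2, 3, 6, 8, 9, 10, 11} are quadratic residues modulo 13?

3

(2/13) = -1 → non-residue.
(3/13) = +1 → QR.
(6/13) = -1 → non-residue.
(8/13) = -1 → non-residue.
(9/13) = +1 → QR.
(10/13) = +1 → QR.
(11/13) = -1 → non-residue.
Total quadratic residues among the 7: 3.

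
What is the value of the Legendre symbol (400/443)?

Pull out 2^4: since 443 ≡ 3 (mod 8), (2/443) = -1, so (2/443)^4 = +1.
Reciprocity: 25 ≡ 1 and 443 ≡ 3 (mod 4), so (25/443) = +(443/25).
Reduce top mod 25: now compute (18/25).
Pull out 2: since 25 ≡ 1 (mod 8), (2/25) = +1.
Reciprocity: 9 ≡ 1 and 25 ≡ 1 (mod 4), so (9/25) = +(25/9).
Reduce top mod 9: now compute (7/9).
Reciprocity: 7 ≡ 3 and 9 ≡ 1 (mod 4), so (7/9) = +(9/7).
Reduce top mod 7: now compute (2/7).
Pull out 2: since 7 ≡ 7 (mod 8), (2/7) = +1.
Reached (1/7) = 1. Collecting the sign flips along the way, the symbol is +1.

1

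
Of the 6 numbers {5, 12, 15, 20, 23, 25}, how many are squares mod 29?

(5/29) = +1 → QR.
(12/29) = -1 → non-residue.
(15/29) = -1 → non-residue.
(20/29) = +1 → QR.
(23/29) = +1 → QR.
(25/29) = +1 → QR.
Total quadratic residues among the 6: 4.

4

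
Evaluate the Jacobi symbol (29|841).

0

Reciprocity: 29 ≡ 1 and 841 ≡ 1 (mod 4), so (29/841) = +(841/29).
Reduce top mod 29: now compute (0/29).
Top reduces to 0: gcd > 1, so the symbol is 0.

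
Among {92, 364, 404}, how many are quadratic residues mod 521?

1

(92/521) = -1 → non-residue.
(364/521) = -1 → non-residue.
(404/521) = +1 → QR.
Total quadratic residues among the 3: 1.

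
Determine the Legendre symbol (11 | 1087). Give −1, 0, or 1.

Reciprocity: 11 ≡ 3 and 1087 ≡ 3 (mod 4), so (11/1087) = −(1087/11).
Reduce top mod 11: now compute (9/11).
Reciprocity: 9 ≡ 1 and 11 ≡ 3 (mod 4), so (9/11) = +(11/9).
Reduce top mod 9: now compute (2/9).
Pull out 2: since 9 ≡ 1 (mod 8), (2/9) = +1.
Reached (1/9) = 1. Collecting the sign flips along the way, the symbol is -1.

-1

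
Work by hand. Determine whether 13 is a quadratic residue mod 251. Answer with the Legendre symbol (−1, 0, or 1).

1

Reciprocity: 13 ≡ 1 and 251 ≡ 3 (mod 4), so (13/251) = +(251/13).
Reduce top mod 13: now compute (4/13).
Pull out 2^2: since 13 ≡ 5 (mod 8), (2/13) = -1, so (2/13)^2 = +1.
Reached (1/13) = 1. Collecting the sign flips along the way, the symbol is +1.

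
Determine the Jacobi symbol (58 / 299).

-1

Pull out 2: since 299 ≡ 3 (mod 8), (2/299) = -1.
Reciprocity: 29 ≡ 1 and 299 ≡ 3 (mod 4), so (29/299) = +(299/29).
Reduce top mod 29: now compute (9/29).
Reciprocity: 9 ≡ 1 and 29 ≡ 1 (mod 4), so (9/29) = +(29/9).
Reduce top mod 9: now compute (2/9).
Pull out 2: since 9 ≡ 1 (mod 8), (2/9) = +1.
Reached (1/9) = 1. Collecting the sign flips along the way, the symbol is -1.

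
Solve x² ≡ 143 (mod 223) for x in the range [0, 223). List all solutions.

84, 139

Since 223 ≡ 3 (mod 4), a square root of 143 is 143^((223+1)/4) = 143^56 mod 223.
Repeated squaring: 143^2≡156, 143^4≡29, 143^8≡172, 143^16≡148, 143^32≡50 (mod 223).
143^56 = 143^(32+16+8) ≡ 139 (mod 223).
Check: 139² = 19321 ≡ 143 (mod 223). The two roots are 84 and 139.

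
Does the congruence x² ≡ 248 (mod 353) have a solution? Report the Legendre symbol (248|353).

Euler's criterion: (248/353) ≡ 248^176 (mod 353).
248^2 ≡ 82 (mod 353)
248^4 ≡ 17 (mod 353)
248^8 ≡ 289 (mod 353)
248^16 ≡ 213 (mod 353)
248^32 ≡ 185 (mod 353)
248^64 ≡ 337 (mod 353)
248^128 ≡ 256 (mod 353)
248^176 = 248^(128+32+16) ≡ 352 (mod 353).
Result is 352 ≡ −1, so (248/353) = −1.

-1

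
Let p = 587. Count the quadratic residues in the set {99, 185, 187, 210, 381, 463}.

2

(99/587) = -1 → non-residue.
(185/587) = +1 → QR.
(187/587) = -1 → non-residue.
(210/587) = +1 → QR.
(381/587) = -1 → non-residue.
(463/587) = -1 → non-residue.
Total quadratic residues among the 6: 2.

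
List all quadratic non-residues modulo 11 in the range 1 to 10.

2 6 7 8 10

Square k = 1,…,5 (k and 11−k give the same square):
1²=1, 2²=4, 3²=9, 4²≡5, 5²≡3 (mod 11).
The residues are {1, 3, 4, 5, 9}; the non-residues are the remaining 5 nonzero classes.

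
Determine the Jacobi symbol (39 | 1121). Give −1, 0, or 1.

-1

Reciprocity: 39 ≡ 3 and 1121 ≡ 1 (mod 4), so (39/1121) = +(1121/39).
Reduce top mod 39: now compute (29/39).
Reciprocity: 29 ≡ 1 and 39 ≡ 3 (mod 4), so (29/39) = +(39/29).
Reduce top mod 29: now compute (10/29).
Pull out 2: since 29 ≡ 5 (mod 8), (2/29) = -1.
Reciprocity: 5 ≡ 1 and 29 ≡ 1 (mod 4), so (5/29) = +(29/5).
Reduce top mod 5: now compute (4/5).
Pull out 2^2: since 5 ≡ 5 (mod 8), (2/5) = -1, so (2/5)^2 = +1.
Reached (1/5) = 1. Collecting the sign flips along the way, the symbol is -1.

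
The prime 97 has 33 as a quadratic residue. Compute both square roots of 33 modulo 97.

18, 79

97 ≡ 1 (mod 4), so we find a root by search.
Trying successive values, 18² = 324 ≡ 33 (mod 97). The other root is 97 − 18 = 79.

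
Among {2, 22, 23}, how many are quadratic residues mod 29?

2

(2/29) = -1 → non-residue.
(22/29) = +1 → QR.
(23/29) = +1 → QR.
Total quadratic residues among the 3: 2.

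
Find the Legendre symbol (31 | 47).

Euler's criterion: (31/47) ≡ 31^23 (mod 47).
31^2 ≡ 21 (mod 47)
31^4 ≡ 18 (mod 47)
31^8 ≡ 42 (mod 47)
31^16 ≡ 25 (mod 47)
31^23 = 31^(16+4+2+1) ≡ 46 (mod 47).
Result is 46 ≡ −1, so (31/47) = −1.

-1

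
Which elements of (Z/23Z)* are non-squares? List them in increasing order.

Square k = 1,…,11 (k and 23−k give the same square):
1²=1, 2²=4, 3²=9, 4²=16, 5²≡2, 6²≡13, 7²≡3, 8²≡18, 9²≡12, 10²≡8, 11²≡6 (mod 23).
The residues are {1, 2, 3, 4, 6, 8, 9, 12, 13, 16, 18}; the non-residues are the remaining 11 nonzero classes.

5,7,10,11,14,15,17,19,20,21,22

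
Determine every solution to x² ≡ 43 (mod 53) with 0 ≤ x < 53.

53 ≡ 1 (mod 4), so we find a root by search.
Trying successive values, 19² = 361 ≡ 43 (mod 53). The other root is 53 − 19 = 34.

19, 34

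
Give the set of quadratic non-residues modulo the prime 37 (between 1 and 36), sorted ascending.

Square k = 1,…,18 (k and 37−k give the same square):
1²=1, 2²=4, 3²=9, 4²=16, 5²=25, 6²=36, 7²≡12, 8²≡27, 9²≡7, 10²≡26, 11²≡10, 12²≡33, 13²≡21, 14²≡11, 15²≡3, 16²≡34, 17²≡30, 18²≡28 (mod 37).
The residues are {1, 3, 4, 7, 9, 10, 11, 12, 16, 21, 25, 26, 27, 28, 30, 33, 34, 36}; the non-residues are the remaining 18 nonzero classes.

2, 5, 6, 8, 13, 14, 15, 17, 18, 19, 20, 22, 23, 24, 29, 31, 32, 35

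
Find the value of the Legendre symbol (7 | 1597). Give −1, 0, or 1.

1

Reciprocity: 7 ≡ 3 and 1597 ≡ 1 (mod 4), so (7/1597) = +(1597/7).
Reduce top mod 7: now compute (1/7).
Reached (1/7) = 1. Collecting the sign flips along the way, the symbol is +1.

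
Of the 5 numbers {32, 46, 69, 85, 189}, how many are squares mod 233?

(32/233) = +1 → QR.
(46/233) = +1 → QR.
(69/233) = -1 → non-residue.
(85/233) = +1 → QR.
(189/233) = -1 → non-residue.
Total quadratic residues among the 5: 3.

3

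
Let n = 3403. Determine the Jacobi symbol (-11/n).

First reduce: -11 ≡ 3392 (mod 3403).
Pull out 2^6: since 3403 ≡ 3 (mod 8), (2/3403) = -1, so (2/3403)^6 = +1.
Reciprocity: 53 ≡ 1 and 3403 ≡ 3 (mod 4), so (53/3403) = +(3403/53).
Reduce top mod 53: now compute (11/53).
Reciprocity: 11 ≡ 3 and 53 ≡ 1 (mod 4), so (11/53) = +(53/11).
Reduce top mod 11: now compute (9/11).
Reciprocity: 9 ≡ 1 and 11 ≡ 3 (mod 4), so (9/11) = +(11/9).
Reduce top mod 9: now compute (2/9).
Pull out 2: since 9 ≡ 1 (mod 8), (2/9) = +1.
Reached (1/9) = 1. Collecting the sign flips along the way, the symbol is +1.

1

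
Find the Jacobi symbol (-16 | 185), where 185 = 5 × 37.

First reduce: -16 ≡ 169 (mod 185).
Reciprocity: 169 ≡ 1 and 185 ≡ 1 (mod 4), so (169/185) = +(185/169).
Reduce top mod 169: now compute (16/169).
Pull out 2^4: since 169 ≡ 1 (mod 8), (2/169) = +1, so (2/169)^4 = +1.
Reached (1/169) = 1. Collecting the sign flips along the way, the symbol is +1.

1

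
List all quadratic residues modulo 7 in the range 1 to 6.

1 2 4

Square k = 1,…,3 (k and 7−k give the same square):
1²=1, 2²=4, 3²≡2 (mod 7).
So the quadratic residues mod 7 are {1, 2, 4}.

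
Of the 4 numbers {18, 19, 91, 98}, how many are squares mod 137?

3

(18/137) = +1 → QR.
(19/137) = +1 → QR.
(91/137) = -1 → non-residue.
(98/137) = +1 → QR.
Total quadratic residues among the 4: 3.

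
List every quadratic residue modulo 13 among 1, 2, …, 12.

1,3,4,9,10,12

Square k = 1,…,6 (k and 13−k give the same square):
1²=1, 2²=4, 3²=9, 4²≡3, 5²≡12, 6²≡10 (mod 13).
So the quadratic residues mod 13 are {1, 3, 4, 9, 10, 12}.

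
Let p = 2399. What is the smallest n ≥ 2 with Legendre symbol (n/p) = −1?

11

(2/2399) = +1, so 2 is a residue.
(3/2399) = +1, so 3 is a residue.
(4/2399) = +1, so 4 is a residue.
(5/2399) = +1, so 5 is a residue.
(6/2399) = +1, so 6 is a residue.
(7/2399) = +1, so 7 is a residue.
(8/2399) = +1, so 8 is a residue.
(9/2399) = +1, so 9 is a residue.
(10/2399) = +1, so 10 is a residue.
(11/2399) = −1, so 11 is the smallest positive non-residue mod 2399.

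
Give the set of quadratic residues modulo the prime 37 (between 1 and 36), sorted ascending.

1, 3, 4, 7, 9, 10, 11, 12, 16, 21, 25, 26, 27, 28, 30, 33, 34, 36

Square k = 1,…,18 (k and 37−k give the same square):
1²=1, 2²=4, 3²=9, 4²=16, 5²=25, 6²=36, 7²≡12, 8²≡27, 9²≡7, 10²≡26, 11²≡10, 12²≡33, 13²≡21, 14²≡11, 15²≡3, 16²≡34, 17²≡30, 18²≡28 (mod 37).
So the quadratic residues mod 37 are {1, 3, 4, 7, 9, 10, 11, 12, 16, 21, 25, 26, 27, 28, 30, 33, 34, 36}.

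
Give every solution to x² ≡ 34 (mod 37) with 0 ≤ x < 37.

16, 21

37 ≡ 1 (mod 4), so we find a root by search.
Trying successive values, 16² = 256 ≡ 34 (mod 37). The other root is 37 − 16 = 21.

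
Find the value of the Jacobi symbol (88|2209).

1

Pull out 2^3: since 2209 ≡ 1 (mod 8), (2/2209) = +1, so (2/2209)^3 = +1.
Reciprocity: 11 ≡ 3 and 2209 ≡ 1 (mod 4), so (11/2209) = +(2209/11).
Reduce top mod 11: now compute (9/11).
Reciprocity: 9 ≡ 1 and 11 ≡ 3 (mod 4), so (9/11) = +(11/9).
Reduce top mod 9: now compute (2/9).
Pull out 2: since 9 ≡ 1 (mod 8), (2/9) = +1.
Reached (1/9) = 1. Collecting the sign flips along the way, the symbol is +1.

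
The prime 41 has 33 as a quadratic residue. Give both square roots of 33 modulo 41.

19, 22

41 ≡ 1 (mod 4), so we find a root by search.
Trying successive values, 19² = 361 ≡ 33 (mod 41). The other root is 41 − 19 = 22.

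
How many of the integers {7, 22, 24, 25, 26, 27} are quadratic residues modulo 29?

(7/29) = +1 → QR.
(22/29) = +1 → QR.
(24/29) = +1 → QR.
(25/29) = +1 → QR.
(26/29) = -1 → non-residue.
(27/29) = -1 → non-residue.
Total quadratic residues among the 6: 4.

4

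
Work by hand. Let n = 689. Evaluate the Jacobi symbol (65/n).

0

Reciprocity: 65 ≡ 1 and 689 ≡ 1 (mod 4), so (65/689) = +(689/65).
Reduce top mod 65: now compute (39/65).
Reciprocity: 39 ≡ 3 and 65 ≡ 1 (mod 4), so (39/65) = +(65/39).
Reduce top mod 39: now compute (26/39).
Pull out 2: since 39 ≡ 7 (mod 8), (2/39) = +1.
Reciprocity: 13 ≡ 1 and 39 ≡ 3 (mod 4), so (13/39) = +(39/13).
Reduce top mod 13: now compute (0/13).
Top reduces to 0: gcd > 1, so the symbol is 0.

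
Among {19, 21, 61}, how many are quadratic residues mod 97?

(19/97) = -1 → non-residue.
(21/97) = -1 → non-residue.
(61/97) = +1 → QR.
Total quadratic residues among the 3: 1.

1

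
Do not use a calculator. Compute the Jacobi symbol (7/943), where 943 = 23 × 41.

1

Reciprocity: 7 ≡ 3 and 943 ≡ 3 (mod 4), so (7/943) = −(943/7).
Reduce top mod 7: now compute (5/7).
Reciprocity: 5 ≡ 1 and 7 ≡ 3 (mod 4), so (5/7) = +(7/5).
Reduce top mod 5: now compute (2/5).
Pull out 2: since 5 ≡ 5 (mod 8), (2/5) = -1.
Reached (1/5) = 1. Collecting the sign flips along the way, the symbol is +1.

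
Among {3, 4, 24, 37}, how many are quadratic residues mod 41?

2

(3/41) = -1 → non-residue.
(4/41) = +1 → QR.
(24/41) = -1 → non-residue.
(37/41) = +1 → QR.
Total quadratic residues among the 4: 2.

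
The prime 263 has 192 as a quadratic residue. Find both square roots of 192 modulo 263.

79, 184

Since 263 ≡ 3 (mod 4), a square root of 192 is 192^((263+1)/4) = 192^66 mod 263.
Repeated squaring: 192^2≡44, 192^4≡95, 192^8≡83, 192^16≡51, 192^32≡234, 192^64≡52 (mod 263).
192^66 = 192^(64+2) ≡ 184 (mod 263).
Check: 184² = 33856 ≡ 192 (mod 263). The two roots are 79 and 184.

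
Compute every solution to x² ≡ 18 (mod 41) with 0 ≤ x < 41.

41 ≡ 1 (mod 4), so we find a root by search.
Trying successive values, 10² = 100 ≡ 18 (mod 41). The other root is 41 − 10 = 31.

10, 31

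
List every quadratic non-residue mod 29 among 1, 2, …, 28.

2, 3, 8, 10, 11, 12, 14, 15, 17, 18, 19, 21, 26, 27

Square k = 1,…,14 (k and 29−k give the same square):
1²=1, 2²=4, 3²=9, 4²=16, 5²=25, 6²≡7, 7²≡20, 8²≡6, 9²≡23, 10²≡13, 11²≡5, 12²≡28, 13²≡24, 14²≡22 (mod 29).
The residues are {1, 4, 5, 6, 7, 9, 13, 16, 20, 22, 23, 24, 25, 28}; the non-residues are the remaining 14 nonzero classes.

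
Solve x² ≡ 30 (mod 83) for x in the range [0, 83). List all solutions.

14, 69

Since 83 ≡ 3 (mod 4), a square root of 30 is 30^((83+1)/4) = 30^21 mod 83.
Repeated squaring: 30^2≡70, 30^4≡3, 30^8≡9, 30^16≡81 (mod 83).
30^21 = 30^(16+4+1) ≡ 69 (mod 83).
Check: 69² = 4761 ≡ 30 (mod 83). The two roots are 14 and 69.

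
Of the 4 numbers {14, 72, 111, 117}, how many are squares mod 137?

(14/137) = +1 → QR.
(72/137) = +1 → QR.
(111/137) = -1 → non-residue.
(117/137) = -1 → non-residue.
Total quadratic residues among the 4: 2.

2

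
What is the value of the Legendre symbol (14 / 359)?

-1

Pull out 2: since 359 ≡ 7 (mod 8), (2/359) = +1.
Reciprocity: 7 ≡ 3 and 359 ≡ 3 (mod 4), so (7/359) = −(359/7).
Reduce top mod 7: now compute (2/7).
Pull out 2: since 7 ≡ 7 (mod 8), (2/7) = +1.
Reached (1/7) = 1. Collecting the sign flips along the way, the symbol is -1.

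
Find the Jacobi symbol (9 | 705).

Reciprocity: 9 ≡ 1 and 705 ≡ 1 (mod 4), so (9/705) = +(705/9).
Reduce top mod 9: now compute (3/9).
Reciprocity: 3 ≡ 3 and 9 ≡ 1 (mod 4), so (3/9) = +(9/3).
Reduce top mod 3: now compute (0/3).
Top reduces to 0: gcd > 1, so the symbol is 0.

0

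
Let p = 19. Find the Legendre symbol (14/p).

Euler's criterion: (14/19) ≡ 14^9 (mod 19).
14^2 ≡ 6 (mod 19)
14^4 ≡ 17 (mod 19)
14^8 ≡ 4 (mod 19)
14^9 = 14^(8+1) ≡ 18 (mod 19).
Result is 18 ≡ −1, so (14/19) = −1.

-1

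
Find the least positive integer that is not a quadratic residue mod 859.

(2/859) = −1, so 2 is the smallest positive non-residue mod 859.

2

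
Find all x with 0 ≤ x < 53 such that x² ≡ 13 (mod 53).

15, 38

53 ≡ 1 (mod 4), so we find a root by search.
Trying successive values, 15² = 225 ≡ 13 (mod 53). The other root is 53 − 15 = 38.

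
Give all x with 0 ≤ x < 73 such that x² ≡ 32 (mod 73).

73 ≡ 1 (mod 4), so we find a root by search.
Trying successive values, 18² = 324 ≡ 32 (mod 73). The other root is 73 − 18 = 55.

18, 55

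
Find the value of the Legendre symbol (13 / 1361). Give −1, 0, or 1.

Reciprocity: 13 ≡ 1 and 1361 ≡ 1 (mod 4), so (13/1361) = +(1361/13).
Reduce top mod 13: now compute (9/13).
Reciprocity: 9 ≡ 1 and 13 ≡ 1 (mod 4), so (9/13) = +(13/9).
Reduce top mod 9: now compute (4/9).
Pull out 2^2: since 9 ≡ 1 (mod 8), (2/9) = +1, so (2/9)^2 = +1.
Reached (1/9) = 1. Collecting the sign flips along the way, the symbol is +1.

1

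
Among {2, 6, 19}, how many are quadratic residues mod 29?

(2/29) = -1 → non-residue.
(6/29) = +1 → QR.
(19/29) = -1 → non-residue.
Total quadratic residues among the 3: 1.

1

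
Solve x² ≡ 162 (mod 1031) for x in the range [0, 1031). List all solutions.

133, 898

Since 1031 ≡ 3 (mod 4), a square root of 162 is 162^((1031+1)/4) = 162^258 mod 1031.
Repeated squaring: 162^2≡469, 162^4≡358, 162^8≡320, 162^16≡331, 162^32≡275, 162^64≡362, 162^128≡107, 162^256≡108 (mod 1031).
162^258 = 162^(256+2) ≡ 133 (mod 1031).
Check: 133² = 17689 ≡ 162 (mod 1031). The two roots are 133 and 898.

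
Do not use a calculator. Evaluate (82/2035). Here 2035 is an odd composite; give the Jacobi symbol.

Pull out 2: since 2035 ≡ 3 (mod 8), (2/2035) = -1.
Reciprocity: 41 ≡ 1 and 2035 ≡ 3 (mod 4), so (41/2035) = +(2035/41).
Reduce top mod 41: now compute (26/41).
Pull out 2: since 41 ≡ 1 (mod 8), (2/41) = +1.
Reciprocity: 13 ≡ 1 and 41 ≡ 1 (mod 4), so (13/41) = +(41/13).
Reduce top mod 13: now compute (2/13).
Pull out 2: since 13 ≡ 5 (mod 8), (2/13) = -1.
Reached (1/13) = 1. Collecting the sign flips along the way, the symbol is +1.

1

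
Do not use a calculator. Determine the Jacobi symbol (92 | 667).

0

Pull out 2^2: since 667 ≡ 3 (mod 8), (2/667) = -1, so (2/667)^2 = +1.
Reciprocity: 23 ≡ 3 and 667 ≡ 3 (mod 4), so (23/667) = −(667/23).
Reduce top mod 23: now compute (0/23).
Top reduces to 0: gcd > 1, so the symbol is 0.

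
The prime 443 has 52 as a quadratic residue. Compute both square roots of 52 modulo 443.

Since 443 ≡ 3 (mod 4), a square root of 52 is 52^((443+1)/4) = 52^111 mod 443.
Repeated squaring: 52^2≡46, 52^4≡344, 52^8≡55, 52^16≡367, 52^32≡17, 52^64≡289 (mod 443).
52^111 = 52^(64+32+8+4+2+1) ≡ 146 (mod 443).
Check: 146² = 21316 ≡ 52 (mod 443). The two roots are 146 and 297.

146, 297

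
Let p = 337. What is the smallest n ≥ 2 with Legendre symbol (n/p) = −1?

(2/337) = +1, so 2 is a residue.
(3/337) = +1, so 3 is a residue.
(4/337) = +1, so 4 is a residue.
(5/337) = −1, so 5 is the smallest positive non-residue mod 337.

5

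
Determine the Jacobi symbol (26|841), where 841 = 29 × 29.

1

Pull out 2: since 841 ≡ 1 (mod 8), (2/841) = +1.
Reciprocity: 13 ≡ 1 and 841 ≡ 1 (mod 4), so (13/841) = +(841/13).
Reduce top mod 13: now compute (9/13).
Reciprocity: 9 ≡ 1 and 13 ≡ 1 (mod 4), so (9/13) = +(13/9).
Reduce top mod 9: now compute (4/9).
Pull out 2^2: since 9 ≡ 1 (mod 8), (2/9) = +1, so (2/9)^2 = +1.
Reached (1/9) = 1. Collecting the sign flips along the way, the symbol is +1.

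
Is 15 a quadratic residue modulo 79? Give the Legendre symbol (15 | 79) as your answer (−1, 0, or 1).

Reciprocity: 15 ≡ 3 and 79 ≡ 3 (mod 4), so (15/79) = −(79/15).
Reduce top mod 15: now compute (4/15).
Pull out 2^2: since 15 ≡ 7 (mod 8), (2/15) = +1, so (2/15)^2 = +1.
Reached (1/15) = 1. Collecting the sign flips along the way, the symbol is -1.

-1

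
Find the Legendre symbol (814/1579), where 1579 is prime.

-1

Pull out 2: since 1579 ≡ 3 (mod 8), (2/1579) = -1.
Reciprocity: 407 ≡ 3 and 1579 ≡ 3 (mod 4), so (407/1579) = −(1579/407).
Reduce top mod 407: now compute (358/407).
Pull out 2: since 407 ≡ 7 (mod 8), (2/407) = +1.
Reciprocity: 179 ≡ 3 and 407 ≡ 3 (mod 4), so (179/407) = −(407/179).
Reduce top mod 179: now compute (49/179).
Reciprocity: 49 ≡ 1 and 179 ≡ 3 (mod 4), so (49/179) = +(179/49).
Reduce top mod 49: now compute (32/49).
Pull out 2^5: since 49 ≡ 1 (mod 8), (2/49) = +1, so (2/49)^5 = +1.
Reached (1/49) = 1. Collecting the sign flips along the way, the symbol is -1.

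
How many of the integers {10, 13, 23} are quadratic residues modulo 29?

(10/29) = -1 → non-residue.
(13/29) = +1 → QR.
(23/29) = +1 → QR.
Total quadratic residues among the 3: 2.

2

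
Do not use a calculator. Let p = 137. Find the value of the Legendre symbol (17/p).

Euler's criterion: (17/137) ≡ 17^68 (mod 137).
17^2 ≡ 15 (mod 137)
17^4 ≡ 88 (mod 137)
17^8 ≡ 72 (mod 137)
17^16 ≡ 115 (mod 137)
17^32 ≡ 73 (mod 137)
17^64 ≡ 123 (mod 137)
17^68 = 17^(64+4) ≡ 1 (mod 137).
Result is 1, so (17/137) = 1.

1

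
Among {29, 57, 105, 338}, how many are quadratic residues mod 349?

(29/349) = +1 → QR.
(57/349) = +1 → QR.
(105/349) = -1 → non-residue.
(338/349) = -1 → non-residue.
Total quadratic residues among the 4: 2.

2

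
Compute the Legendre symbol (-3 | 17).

-1

Euler's criterion: (-3/17) ≡ 14^8 (mod 17).
14^2 ≡ 9 (mod 17)
14^4 ≡ 13 (mod 17)
14^8 ≡ 16 (mod 17)
14^8 = 14^(8) ≡ 16 (mod 17).
Result is 16 ≡ −1, so (-3/17) = −1.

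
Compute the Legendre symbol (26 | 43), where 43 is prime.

-1

Pull out 2: since 43 ≡ 3 (mod 8), (2/43) = -1.
Reciprocity: 13 ≡ 1 and 43 ≡ 3 (mod 4), so (13/43) = +(43/13).
Reduce top mod 13: now compute (4/13).
Pull out 2^2: since 13 ≡ 5 (mod 8), (2/13) = -1, so (2/13)^2 = +1.
Reached (1/13) = 1. Collecting the sign flips along the way, the symbol is -1.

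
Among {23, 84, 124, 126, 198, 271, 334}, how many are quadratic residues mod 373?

4

(23/373) = -1 → non-residue.
(84/373) = +1 → QR.
(124/373) = +1 → QR.
(126/373) = -1 → non-residue.
(198/373) = +1 → QR.
(271/373) = -1 → non-residue.
(334/373) = +1 → QR.
Total quadratic residues among the 7: 4.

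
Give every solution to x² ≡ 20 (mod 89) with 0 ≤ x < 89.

38, 51

89 ≡ 1 (mod 4), so we find a root by search.
Trying successive values, 38² = 1444 ≡ 20 (mod 89). The other root is 89 − 38 = 51.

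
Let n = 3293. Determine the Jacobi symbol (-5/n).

First reduce: -5 ≡ 3288 (mod 3293).
Pull out 2^3: since 3293 ≡ 5 (mod 8), (2/3293) = -1, so (2/3293)^3 = -1.
Reciprocity: 411 ≡ 3 and 3293 ≡ 1 (mod 4), so (411/3293) = +(3293/411).
Reduce top mod 411: now compute (5/411).
Reciprocity: 5 ≡ 1 and 411 ≡ 3 (mod 4), so (5/411) = +(411/5).
Reduce top mod 5: now compute (1/5).
Reached (1/5) = 1. Collecting the sign flips along the way, the symbol is -1.

-1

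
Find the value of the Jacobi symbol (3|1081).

1

Reciprocity: 3 ≡ 3 and 1081 ≡ 1 (mod 4), so (3/1081) = +(1081/3).
Reduce top mod 3: now compute (1/3).
Reached (1/3) = 1. Collecting the sign flips along the way, the symbol is +1.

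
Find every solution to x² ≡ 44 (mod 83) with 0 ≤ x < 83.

25, 58

Since 83 ≡ 3 (mod 4), a square root of 44 is 44^((83+1)/4) = 44^21 mod 83.
Repeated squaring: 44^2≡27, 44^4≡65, 44^8≡75, 44^16≡64 (mod 83).
44^21 = 44^(16+4+1) ≡ 25 (mod 83).
Check: 25² = 625 ≡ 44 (mod 83). The two roots are 25 and 58.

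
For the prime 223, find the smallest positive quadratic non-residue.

3

(2/223) = +1, so 2 is a residue.
(3/223) = −1, so 3 is the smallest positive non-residue mod 223.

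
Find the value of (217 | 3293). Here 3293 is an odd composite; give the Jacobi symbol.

-1

Reciprocity: 217 ≡ 1 and 3293 ≡ 1 (mod 4), so (217/3293) = +(3293/217).
Reduce top mod 217: now compute (38/217).
Pull out 2: since 217 ≡ 1 (mod 8), (2/217) = +1.
Reciprocity: 19 ≡ 3 and 217 ≡ 1 (mod 4), so (19/217) = +(217/19).
Reduce top mod 19: now compute (8/19).
Pull out 2^3: since 19 ≡ 3 (mod 8), (2/19) = -1, so (2/19)^3 = -1.
Reached (1/19) = 1. Collecting the sign flips along the way, the symbol is -1.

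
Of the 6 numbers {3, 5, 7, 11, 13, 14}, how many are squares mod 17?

(3/17) = -1 → non-residue.
(5/17) = -1 → non-residue.
(7/17) = -1 → non-residue.
(11/17) = -1 → non-residue.
(13/17) = +1 → QR.
(14/17) = -1 → non-residue.
Total quadratic residues among the 6: 1.

1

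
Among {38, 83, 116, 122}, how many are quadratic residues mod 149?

1

(38/149) = -1 → non-residue.
(83/149) = -1 → non-residue.
(116/149) = +1 → QR.
(122/149) = -1 → non-residue.
Total quadratic residues among the 4: 1.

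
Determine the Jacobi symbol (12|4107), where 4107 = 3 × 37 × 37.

0

Pull out 2^2: since 4107 ≡ 3 (mod 8), (2/4107) = -1, so (2/4107)^2 = +1.
Reciprocity: 3 ≡ 3 and 4107 ≡ 3 (mod 4), so (3/4107) = −(4107/3).
Reduce top mod 3: now compute (0/3).
Top reduces to 0: gcd > 1, so the symbol is 0.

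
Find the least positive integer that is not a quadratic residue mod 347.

(2/347) = −1, so 2 is the smallest positive non-residue mod 347.

2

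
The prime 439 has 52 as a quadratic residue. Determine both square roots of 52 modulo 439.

37, 402

Since 439 ≡ 3 (mod 4), a square root of 52 is 52^((439+1)/4) = 52^110 mod 439.
Repeated squaring: 52^2≡70, 52^4≡71, 52^8≡212, 52^16≡166, 52^32≡338, 52^64≡104 (mod 439).
52^110 = 52^(64+32+8+4+2) ≡ 402 (mod 439).
Check: 402² = 161604 ≡ 52 (mod 439). The two roots are 37 and 402.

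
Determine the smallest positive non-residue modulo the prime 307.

(2/307) = −1, so 2 is the smallest positive non-residue mod 307.

2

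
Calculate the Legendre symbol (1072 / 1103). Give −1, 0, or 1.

1

Euler's criterion: (1072/1103) ≡ 1072^551 (mod 1103).
1072^2 ≡ 961 (mod 1103)
1072^4 ≡ 310 (mod 1103)
1072^8 ≡ 139 (mod 1103)
1072^16 ≡ 570 (mod 1103)
1072^32 ≡ 618 (mod 1103)
1072^64 ≡ 286 (mod 1103)
1072^128 ≡ 174 (mod 1103)
1072^256 ≡ 495 (mod 1103)
1072^512 ≡ 159 (mod 1103)
1072^551 = 1072^(512+32+4+2+1) ≡ 1 (mod 1103).
Result is 1, so (1072/1103) = 1.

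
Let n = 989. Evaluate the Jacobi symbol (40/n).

-1

Pull out 2^3: since 989 ≡ 5 (mod 8), (2/989) = -1, so (2/989)^3 = -1.
Reciprocity: 5 ≡ 1 and 989 ≡ 1 (mod 4), so (5/989) = +(989/5).
Reduce top mod 5: now compute (4/5).
Pull out 2^2: since 5 ≡ 5 (mod 8), (2/5) = -1, so (2/5)^2 = +1.
Reached (1/5) = 1. Collecting the sign flips along the way, the symbol is -1.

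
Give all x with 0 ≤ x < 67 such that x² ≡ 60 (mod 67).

23, 44

Since 67 ≡ 3 (mod 4), a square root of 60 is 60^((67+1)/4) = 60^17 mod 67.
Repeated squaring: 60^2≡49, 60^4≡56, 60^8≡54, 60^16≡35 (mod 67).
60^17 = 60^(16+1) ≡ 23 (mod 67).
Check: 23² = 529 ≡ 60 (mod 67). The two roots are 23 and 44.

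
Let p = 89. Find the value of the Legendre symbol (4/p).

1

Euler's criterion: (4/89) ≡ 4^44 (mod 89).
4^2 ≡ 16 (mod 89)
4^4 ≡ 78 (mod 89)
4^8 ≡ 32 (mod 89)
4^16 ≡ 45 (mod 89)
4^32 ≡ 67 (mod 89)
4^44 = 4^(32+8+4) ≡ 1 (mod 89).
Result is 1, so (4/89) = 1.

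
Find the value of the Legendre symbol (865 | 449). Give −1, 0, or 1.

-1

Euler's criterion: (865/449) ≡ 416^224 (mod 449).
416^2 ≡ 191 (mod 449)
416^4 ≡ 112 (mod 449)
416^8 ≡ 421 (mod 449)
416^16 ≡ 335 (mod 449)
416^32 ≡ 424 (mod 449)
416^64 ≡ 176 (mod 449)
416^128 ≡ 444 (mod 449)
416^224 = 416^(128+64+32) ≡ 448 (mod 449).
Result is 448 ≡ −1, so (865/449) = −1.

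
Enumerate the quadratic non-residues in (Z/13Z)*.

Square k = 1,…,6 (k and 13−k give the same square):
1²=1, 2²=4, 3²=9, 4²≡3, 5²≡12, 6²≡10 (mod 13).
The residues are {1, 3, 4, 9, 10, 12}; the non-residues are the remaining 6 nonzero classes.

2, 5, 6, 7, 8, 11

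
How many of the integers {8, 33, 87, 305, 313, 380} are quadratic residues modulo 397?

(8/397) = -1 → non-residue.
(33/397) = +1 → QR.
(87/397) = +1 → QR.
(305/397) = +1 → QR.
(313/397) = -1 → non-residue.
(380/397) = -1 → non-residue.
Total quadratic residues among the 6: 3.

3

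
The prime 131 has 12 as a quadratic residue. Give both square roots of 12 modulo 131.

55, 76

Since 131 ≡ 3 (mod 4), a square root of 12 is 12^((131+1)/4) = 12^33 mod 131.
Repeated squaring: 12^2≡13, 12^4≡38, 12^8≡3, 12^16≡9, 12^32≡81 (mod 131).
12^33 = 12^(32+1) ≡ 55 (mod 131).
Check: 55² = 3025 ≡ 12 (mod 131). The two roots are 55 and 76.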